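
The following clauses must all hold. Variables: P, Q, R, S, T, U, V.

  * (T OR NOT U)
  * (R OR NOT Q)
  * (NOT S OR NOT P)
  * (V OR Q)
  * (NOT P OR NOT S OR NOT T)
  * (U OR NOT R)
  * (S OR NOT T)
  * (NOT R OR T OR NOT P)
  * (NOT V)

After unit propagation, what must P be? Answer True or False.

False

Unit clause (NOT V) sets V = False.
(V OR Q): since V = False, the clause reduces to (Q). Q = True.
(NOT Q OR R): since Q = True, the clause reduces to (R). R = True.
(U OR NOT R) with R = True leaves only U, so U = True.
In (T OR NOT U), NOT U is now false; T must hold, so T = True.
(S OR NOT T) with T = True leaves only S, so S = True.
(NOT P OR NOT S): since S = True, the clause reduces to (NOT P). P = False.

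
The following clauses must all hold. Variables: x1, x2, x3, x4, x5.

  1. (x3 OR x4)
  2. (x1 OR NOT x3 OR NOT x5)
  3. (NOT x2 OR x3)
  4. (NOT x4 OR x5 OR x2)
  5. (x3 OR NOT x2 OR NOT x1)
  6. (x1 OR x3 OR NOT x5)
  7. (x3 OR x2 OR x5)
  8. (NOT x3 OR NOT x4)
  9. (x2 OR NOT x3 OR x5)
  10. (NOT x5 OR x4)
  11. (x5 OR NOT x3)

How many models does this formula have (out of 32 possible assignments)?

1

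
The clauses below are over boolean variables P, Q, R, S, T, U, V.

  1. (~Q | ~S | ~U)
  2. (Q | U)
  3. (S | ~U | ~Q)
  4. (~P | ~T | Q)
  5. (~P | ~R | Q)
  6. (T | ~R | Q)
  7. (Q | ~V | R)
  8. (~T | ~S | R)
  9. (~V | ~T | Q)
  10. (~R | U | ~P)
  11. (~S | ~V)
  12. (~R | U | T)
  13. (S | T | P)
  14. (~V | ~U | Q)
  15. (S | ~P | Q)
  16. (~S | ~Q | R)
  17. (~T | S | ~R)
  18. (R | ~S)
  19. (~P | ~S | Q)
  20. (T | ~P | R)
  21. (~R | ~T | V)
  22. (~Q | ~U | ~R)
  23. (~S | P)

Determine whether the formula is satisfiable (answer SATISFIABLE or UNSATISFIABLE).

Try P = True.
For the remaining variables, Q = True, R = False, S = False, T = True, U = False, V = True works.
Every clause has at least one true literal under this assignment.
So P = T  Q = T  R = F  S = F  T = T  U = F  V = T is a satisfying assignment.

SATISFIABLE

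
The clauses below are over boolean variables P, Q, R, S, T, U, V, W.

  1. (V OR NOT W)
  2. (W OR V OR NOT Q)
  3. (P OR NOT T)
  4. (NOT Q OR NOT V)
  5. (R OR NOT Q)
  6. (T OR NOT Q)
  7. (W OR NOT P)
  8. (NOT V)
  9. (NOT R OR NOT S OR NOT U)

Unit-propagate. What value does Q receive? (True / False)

(NOT V) is a unit clause: V = False.
From (V OR NOT W) and V = False: W = False.
(V OR NOT Q OR W) with W = False, V = False leaves only NOT Q, so Q = False.

False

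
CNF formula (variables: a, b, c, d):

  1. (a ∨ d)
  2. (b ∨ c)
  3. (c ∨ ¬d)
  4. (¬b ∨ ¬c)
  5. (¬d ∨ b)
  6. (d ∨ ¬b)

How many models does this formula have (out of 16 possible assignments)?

1

Satisfying assignments:
  a=1 b=0 c=1 d=0
That's 1 in total.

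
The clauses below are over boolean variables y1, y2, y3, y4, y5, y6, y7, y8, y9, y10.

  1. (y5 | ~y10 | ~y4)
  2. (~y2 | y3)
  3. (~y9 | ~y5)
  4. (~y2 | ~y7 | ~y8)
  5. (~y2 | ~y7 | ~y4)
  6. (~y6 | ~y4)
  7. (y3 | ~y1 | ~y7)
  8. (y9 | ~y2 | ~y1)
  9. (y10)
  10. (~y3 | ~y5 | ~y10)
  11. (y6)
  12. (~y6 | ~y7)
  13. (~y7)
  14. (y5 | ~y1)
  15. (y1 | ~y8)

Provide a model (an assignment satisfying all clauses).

y1 = F  y2 = T  y3 = T  y4 = F  y5 = F  y6 = T  y7 = F  y8 = F  y9 = T  y10 = T

The clause (y10) is unit: y10 must be True.
The clause (y6) is unit: y6 must be True.
(~y4) is a unit clause, so y4 = False.
The clause (~y7) is unit: y7 must be False.
y8 occurs only negated in the remaining clauses — set y8 = False.
Set y1 = False and propagate.
Set y2 = True and propagate.
  then y3 is forced to True.
  then y5 is forced to False.
y9 is now unconstrained; take y9 = True.
Every clause has at least one true literal under this assignment.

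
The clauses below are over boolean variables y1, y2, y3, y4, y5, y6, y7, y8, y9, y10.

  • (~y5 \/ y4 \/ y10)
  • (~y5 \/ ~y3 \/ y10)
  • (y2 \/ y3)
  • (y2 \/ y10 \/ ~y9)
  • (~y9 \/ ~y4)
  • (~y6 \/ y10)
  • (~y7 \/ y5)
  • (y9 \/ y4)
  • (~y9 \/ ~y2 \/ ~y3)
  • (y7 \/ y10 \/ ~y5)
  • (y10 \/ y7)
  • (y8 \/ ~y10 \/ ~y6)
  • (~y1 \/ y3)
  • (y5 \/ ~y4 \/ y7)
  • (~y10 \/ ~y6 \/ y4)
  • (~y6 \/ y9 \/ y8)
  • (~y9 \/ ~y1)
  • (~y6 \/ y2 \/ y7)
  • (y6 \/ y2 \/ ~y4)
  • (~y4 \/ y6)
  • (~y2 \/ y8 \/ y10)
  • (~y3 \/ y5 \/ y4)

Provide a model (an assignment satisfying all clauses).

y1=False  y2=True  y3=False  y4=False  y5=False  y6=False  y7=False  y8=True  y9=True  y10=True

Check each clause:
  1. (~y5 \/ y10 \/ y4) — y10 is true.
  2. (~y5 \/ y10 \/ ~y3) — y10 is true.
  3. (y2 \/ y3) — y2 is true.
  4. (y2 \/ y10 \/ ~y9) — y2 is true.
  5. (~y4 \/ ~y9) — ~y4 is true.
  6. (y10 \/ ~y6) — y10 is true.
  7. (y5 \/ ~y7) — ~y7 is true.
  8. (y9 \/ y4) — y9 is true.
  9. (~y9 \/ ~y3 \/ ~y2) — ~y3 is true.
  10. (y10 \/ ~y5 \/ y7) — y10 is true.
  11. (y7 \/ y10) — y10 is true.
  12. (y8 \/ ~y6 \/ ~y10) — y8 is true.
  13. (y3 \/ ~y1) — ~y1 is true.
  14. (y7 \/ ~y4 \/ y5) — ~y4 is true.
  15. (~y10 \/ ~y6 \/ y4) — ~y6 is true.
  16. (y8 \/ ~y6 \/ y9) — y8 is true.
  17. (~y9 \/ ~y1) — ~y1 is true.
  18. (~y6 \/ y2 \/ y7) — y2 is true.
  19. (~y4 \/ y2 \/ y6) — y2 is true.
  20. (y6 \/ ~y4) — ~y4 is true.
  21. (y8 \/ ~y2 \/ y10) — y8 is true.
  22. (~y3 \/ y4 \/ y5) — ~y3 is true.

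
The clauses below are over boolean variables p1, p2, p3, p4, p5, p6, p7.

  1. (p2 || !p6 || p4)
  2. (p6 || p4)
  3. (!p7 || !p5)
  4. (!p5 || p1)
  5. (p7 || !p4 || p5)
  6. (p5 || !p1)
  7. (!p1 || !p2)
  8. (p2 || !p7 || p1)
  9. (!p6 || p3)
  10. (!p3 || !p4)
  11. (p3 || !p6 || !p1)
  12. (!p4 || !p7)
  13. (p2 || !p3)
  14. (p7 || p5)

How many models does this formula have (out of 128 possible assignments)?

2

The models are:
  p1=0 p2=1 p3=1 p4=0 p5=0 p6=1 p7=1
  p1=1 p2=0 p3=0 p4=1 p5=1 p6=0 p7=0
That's 2 in total.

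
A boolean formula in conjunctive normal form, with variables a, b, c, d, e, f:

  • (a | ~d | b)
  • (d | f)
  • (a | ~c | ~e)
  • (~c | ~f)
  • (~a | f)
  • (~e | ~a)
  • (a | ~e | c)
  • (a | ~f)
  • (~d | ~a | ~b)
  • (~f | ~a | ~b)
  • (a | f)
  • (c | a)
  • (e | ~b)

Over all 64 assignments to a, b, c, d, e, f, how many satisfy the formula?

The models are:
  a=T b=F c=F d=F e=F f=T
  a=T b=F c=F d=T e=F f=T
That's 2 in total.

2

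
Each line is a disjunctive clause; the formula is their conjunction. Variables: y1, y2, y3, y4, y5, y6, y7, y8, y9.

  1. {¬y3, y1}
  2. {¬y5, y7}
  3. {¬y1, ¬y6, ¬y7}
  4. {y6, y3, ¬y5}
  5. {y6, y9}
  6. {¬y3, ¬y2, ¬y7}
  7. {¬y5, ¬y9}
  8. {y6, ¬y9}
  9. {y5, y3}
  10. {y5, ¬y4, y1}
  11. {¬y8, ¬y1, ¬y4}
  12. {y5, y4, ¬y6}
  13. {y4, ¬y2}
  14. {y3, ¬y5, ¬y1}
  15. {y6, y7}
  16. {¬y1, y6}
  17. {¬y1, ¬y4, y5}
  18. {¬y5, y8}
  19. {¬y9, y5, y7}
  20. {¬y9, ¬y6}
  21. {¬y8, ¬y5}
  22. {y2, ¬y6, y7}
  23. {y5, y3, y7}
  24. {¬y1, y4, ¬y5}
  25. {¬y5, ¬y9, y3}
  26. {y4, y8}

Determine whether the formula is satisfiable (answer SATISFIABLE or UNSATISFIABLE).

y5 = True:
  propagation gives y7=True, y9=False, y6=True, y1=False; an empty clause results — contradiction.
y5 = False:
  propagation gives y3=True, y1=True, y6=True, y7=False; an empty clause results — contradiction.
Every branch closes, so no satisfying assignment exists.

UNSATISFIABLE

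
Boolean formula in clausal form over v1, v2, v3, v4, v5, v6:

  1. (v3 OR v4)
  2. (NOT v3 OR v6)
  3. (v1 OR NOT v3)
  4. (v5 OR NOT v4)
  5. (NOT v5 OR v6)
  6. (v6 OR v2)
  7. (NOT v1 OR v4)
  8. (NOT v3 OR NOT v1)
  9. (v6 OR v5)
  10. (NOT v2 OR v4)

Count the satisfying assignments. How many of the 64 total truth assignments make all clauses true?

Satisfying assignments:
  v1=F v2=F v3=F v4=T v5=T v6=T
  v1=F v2=T v3=F v4=T v5=T v6=T
  v1=T v2=F v3=F v4=T v5=T v6=T
  v1=T v2=T v3=F v4=T v5=T v6=T
Count: 4.

4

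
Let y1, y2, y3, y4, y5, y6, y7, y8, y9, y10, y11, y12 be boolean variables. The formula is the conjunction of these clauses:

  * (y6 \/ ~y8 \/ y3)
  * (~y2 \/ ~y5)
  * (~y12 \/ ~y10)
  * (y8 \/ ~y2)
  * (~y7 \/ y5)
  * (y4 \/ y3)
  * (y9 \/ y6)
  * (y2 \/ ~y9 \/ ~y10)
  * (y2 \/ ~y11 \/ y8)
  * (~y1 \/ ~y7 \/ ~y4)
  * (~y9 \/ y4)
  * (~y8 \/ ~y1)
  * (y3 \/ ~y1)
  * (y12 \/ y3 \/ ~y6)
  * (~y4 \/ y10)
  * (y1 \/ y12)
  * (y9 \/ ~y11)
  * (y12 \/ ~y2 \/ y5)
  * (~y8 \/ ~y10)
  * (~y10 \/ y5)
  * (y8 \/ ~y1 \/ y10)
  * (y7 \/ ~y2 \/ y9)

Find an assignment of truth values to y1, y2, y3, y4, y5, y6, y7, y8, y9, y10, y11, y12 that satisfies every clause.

y1=F, y2=F, y3=T, y4=F, y5=F, y6=T, y7=F, y8=T, y9=F, y10=F, y11=F, y12=T

y3 occurs only positively in the remaining clauses — set y3 = True.
y11 occurs only negated in the remaining clauses — set y11 = False.
Branch on y1: take y1 = False.
  then y12 is forced to True.
  then y10 is forced to False.
  then y4 is forced to False.
  then y9 is forced to False.
  then y6 is forced to True.
For the remaining variables, y2 = False, y5 = False, y7 = False, y8 = True works.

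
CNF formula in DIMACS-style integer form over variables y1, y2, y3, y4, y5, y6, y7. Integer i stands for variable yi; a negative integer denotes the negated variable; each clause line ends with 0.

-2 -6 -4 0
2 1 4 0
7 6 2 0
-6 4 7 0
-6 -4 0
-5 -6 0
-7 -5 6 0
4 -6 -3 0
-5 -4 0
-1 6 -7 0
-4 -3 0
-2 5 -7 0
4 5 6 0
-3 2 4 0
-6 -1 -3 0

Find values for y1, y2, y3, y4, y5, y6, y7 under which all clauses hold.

y1=True, y2=False, y3=False, y4=False, y5=False, y6=True, y7=True

Check each clause:
  1. (¬y6 ∨ ¬y4 ∨ ¬y2) — ¬y4 is true.
  2. (y4 ∨ y1 ∨ y2) — y1 is true.
  3. (y6 ∨ y2 ∨ y7) — y6 is true.
  4. (y4 ∨ ¬y6 ∨ y7) — y7 is true.
  5. (¬y6 ∨ ¬y4) — ¬y4 is true.
  6. (¬y6 ∨ ¬y5) — ¬y5 is true.
  7. (y6 ∨ ¬y5 ∨ ¬y7) — ¬y5 is true.
  8. (¬y3 ∨ y4 ∨ ¬y6) — ¬y3 is true.
  9. (¬y4 ∨ ¬y5) — ¬y5 is true.
  10. (¬y7 ∨ ¬y1 ∨ y6) — y6 is true.
  11. (¬y3 ∨ ¬y4) — ¬y4 is true.
  12. (¬y7 ∨ y5 ∨ ¬y2) — ¬y2 is true.
  13. (y5 ∨ y4 ∨ y6) — y6 is true.
  14. (y2 ∨ y4 ∨ ¬y3) — ¬y3 is true.
  15. (¬y1 ∨ ¬y6 ∨ ¬y3) — ¬y3 is true.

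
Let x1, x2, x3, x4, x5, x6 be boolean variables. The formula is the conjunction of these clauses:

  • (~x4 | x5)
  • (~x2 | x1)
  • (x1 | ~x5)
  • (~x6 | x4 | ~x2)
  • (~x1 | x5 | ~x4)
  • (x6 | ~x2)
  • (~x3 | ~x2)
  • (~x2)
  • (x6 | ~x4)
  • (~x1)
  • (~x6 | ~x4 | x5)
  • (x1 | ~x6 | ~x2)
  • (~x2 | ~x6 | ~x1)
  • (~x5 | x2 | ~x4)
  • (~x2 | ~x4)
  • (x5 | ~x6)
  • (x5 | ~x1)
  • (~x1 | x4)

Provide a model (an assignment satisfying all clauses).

x1=False, x2=False, x3=False, x4=False, x5=False, x6=False

The clause (~x2) is unit: x2 must be False.
(~x1) is a unit clause, so x1 = False.
The clause (~x5) is unit: x5 must be False.
(~x4) is a unit clause, so x4 = False.
(~x6) is a unit clause, so x6 = False.
x3 is now unconstrained; take x3 = False.
Every clause has at least one true literal under this assignment.
Check each clause:
  1. (~x4 | x5) — ~x4 is true.
  2. (x1 | ~x2) — ~x2 is true.
  3. (~x5 | x1) — ~x5 is true.
  4. (x4 | ~x6 | ~x2) — ~x6 is true.
  5. (~x1 | ~x4 | x5) — ~x4 is true.
  6. (x6 | ~x2) — ~x2 is true.
  7. (~x2 | ~x3) — ~x3 is true.
  8. (~x2) — ~x2 is true.
  9. (x6 | ~x4) — ~x4 is true.
  10. (~x1) — ~x1 is true.
  11. (~x4 | x5 | ~x6) — ~x6 is true.
  12. (x1 | ~x2 | ~x6) — ~x6 is true.
  13. (~x1 | ~x6 | ~x2) — ~x6 is true.
  14. (~x4 | x2 | ~x5) — ~x5 is true.
  15. (~x2 | ~x4) — ~x4 is true.
  16. (x5 | ~x6) — ~x6 is true.
  17. (x5 | ~x1) — ~x1 is true.
  18. (~x1 | x4) — ~x1 is true.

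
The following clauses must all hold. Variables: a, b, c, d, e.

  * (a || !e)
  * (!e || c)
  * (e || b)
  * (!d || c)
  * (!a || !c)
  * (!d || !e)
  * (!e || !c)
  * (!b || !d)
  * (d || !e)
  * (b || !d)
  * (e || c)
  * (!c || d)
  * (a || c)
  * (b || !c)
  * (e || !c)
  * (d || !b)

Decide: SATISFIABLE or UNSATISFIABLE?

UNSATISFIABLE

c = True:
  propagation gives a=False, e=False; an empty clause results — contradiction.
c = False:
  propagation gives e=False; an empty clause results — contradiction.
Every branch closes, so no satisfying assignment exists.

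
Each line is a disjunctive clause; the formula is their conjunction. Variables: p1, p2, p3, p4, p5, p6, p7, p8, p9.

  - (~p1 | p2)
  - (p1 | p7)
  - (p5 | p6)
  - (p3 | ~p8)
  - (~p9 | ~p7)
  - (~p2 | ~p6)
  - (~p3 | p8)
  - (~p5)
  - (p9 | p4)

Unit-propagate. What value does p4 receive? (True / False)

True

Unit clause (~p5) sets p5 = False.
From (p6 | p5) and p5 = False: p6 = True.
(~p6 | ~p2): since p6 = True, the clause reduces to (~p2). p2 = False.
From (p2 | ~p1) and p2 = False: p1 = False.
(p1 | p7) with p1 = False leaves only p7, so p7 = True.
(~p7 | ~p9) with p7 = True leaves only ~p9, so p9 = False.
(p9 | p4) with p9 = False leaves only p4, so p4 = True.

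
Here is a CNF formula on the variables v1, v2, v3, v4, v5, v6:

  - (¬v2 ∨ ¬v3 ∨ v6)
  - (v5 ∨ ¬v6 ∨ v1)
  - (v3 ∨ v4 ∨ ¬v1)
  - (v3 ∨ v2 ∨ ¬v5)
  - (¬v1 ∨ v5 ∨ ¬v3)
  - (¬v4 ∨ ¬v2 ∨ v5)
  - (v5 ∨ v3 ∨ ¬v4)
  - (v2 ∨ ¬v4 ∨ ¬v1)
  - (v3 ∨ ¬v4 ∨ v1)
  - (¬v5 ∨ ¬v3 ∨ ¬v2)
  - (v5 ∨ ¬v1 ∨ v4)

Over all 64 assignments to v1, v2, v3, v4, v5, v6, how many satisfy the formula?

14

Case analysis on v3 and v5:
  v3=1, v5=1: v6 free; 3 ways for (v1,v2,v4) × 2^1 = 6.
  v3=1, v5=0: remaining (v1,v2,v4,v6) ∈ {(0,0,0,0); (0,0,1,0)} — 2.
  v3=0, v5=1: remaining (v1,v2,v4,v6) ∈ {(0,1,0,0); (0,1,0,1); (1,1,1,0); (1,1,1,1)} — 4.
  v3=0, v5=0: remaining (v1,v2,v4,v6) ∈ {(0,0,0,0); (0,1,0,0)} — 2.
Total: 6 + 2 + 4 + 2 = 14.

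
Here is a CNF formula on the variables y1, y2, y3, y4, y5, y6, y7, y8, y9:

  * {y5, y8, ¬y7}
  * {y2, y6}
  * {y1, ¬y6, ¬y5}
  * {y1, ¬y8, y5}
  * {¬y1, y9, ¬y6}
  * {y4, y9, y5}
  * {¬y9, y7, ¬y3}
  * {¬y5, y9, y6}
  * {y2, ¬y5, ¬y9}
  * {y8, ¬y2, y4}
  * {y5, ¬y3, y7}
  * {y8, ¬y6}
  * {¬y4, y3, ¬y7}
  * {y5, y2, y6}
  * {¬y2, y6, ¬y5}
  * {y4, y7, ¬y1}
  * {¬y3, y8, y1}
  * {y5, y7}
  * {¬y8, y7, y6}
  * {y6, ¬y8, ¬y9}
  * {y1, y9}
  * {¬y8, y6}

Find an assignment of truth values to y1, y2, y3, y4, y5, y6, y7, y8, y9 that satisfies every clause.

Branch on y1: take y1 = True.
The remaining clauses are satisfied by y2 = True, y3 = True, y4 = False, y5 = False, y6 = True, y7 = True, y8 = True, y9 = True.

y1=T  y2=T  y3=T  y4=F  y5=F  y6=T  y7=T  y8=T  y9=T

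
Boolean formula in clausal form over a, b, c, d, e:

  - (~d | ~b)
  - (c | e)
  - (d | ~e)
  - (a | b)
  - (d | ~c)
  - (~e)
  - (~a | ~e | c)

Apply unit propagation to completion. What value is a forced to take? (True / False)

True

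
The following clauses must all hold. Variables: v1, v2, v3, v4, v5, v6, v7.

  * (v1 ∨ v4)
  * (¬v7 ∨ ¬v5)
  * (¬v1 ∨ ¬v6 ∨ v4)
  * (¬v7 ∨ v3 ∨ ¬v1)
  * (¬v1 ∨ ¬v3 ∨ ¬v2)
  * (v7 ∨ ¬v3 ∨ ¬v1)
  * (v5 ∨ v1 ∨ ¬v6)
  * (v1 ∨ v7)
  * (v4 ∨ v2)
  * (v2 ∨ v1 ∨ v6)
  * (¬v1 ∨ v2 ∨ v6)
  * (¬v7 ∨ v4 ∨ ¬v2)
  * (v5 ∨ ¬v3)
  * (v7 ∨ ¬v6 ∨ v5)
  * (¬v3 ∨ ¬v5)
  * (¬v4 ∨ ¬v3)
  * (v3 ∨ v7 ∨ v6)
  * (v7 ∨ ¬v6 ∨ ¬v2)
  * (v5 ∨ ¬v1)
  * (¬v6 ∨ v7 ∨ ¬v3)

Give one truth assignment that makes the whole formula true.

v1 = F, v2 = T, v3 = F, v4 = T, v5 = F, v6 = F, v7 = T

Check each clause:
  1. (v4 ∨ v1) — v4 is true.
  2. (¬v7 ∨ ¬v5) — ¬v5 is true.
  3. (¬v6 ∨ v4 ∨ ¬v1) — ¬v6 is true.
  4. (v3 ∨ ¬v7 ∨ ¬v1) — ¬v1 is true.
  5. (¬v1 ∨ ¬v2 ∨ ¬v3) — ¬v3 is true.
  6. (v7 ∨ ¬v1 ∨ ¬v3) — ¬v3 is true.
  7. (v5 ∨ ¬v6 ∨ v1) — ¬v6 is true.
  8. (v1 ∨ v7) — v7 is true.
  9. (v2 ∨ v4) — v2 is true.
  10. (v6 ∨ v2 ∨ v1) — v2 is true.
  11. (v6 ∨ v2 ∨ ¬v1) — v2 is true.
  12. (v4 ∨ ¬v7 ∨ ¬v2) — v4 is true.
  13. (v5 ∨ ¬v3) — ¬v3 is true.
  14. (v5 ∨ v7 ∨ ¬v6) — ¬v6 is true.
  15. (¬v3 ∨ ¬v5) — ¬v5 is true.
  16. (¬v3 ∨ ¬v4) — ¬v3 is true.
  17. (v6 ∨ v3 ∨ v7) — v7 is true.
  18. (¬v2 ∨ ¬v6 ∨ v7) — ¬v6 is true.
  19. (¬v1 ∨ v5) — ¬v1 is true.
  20. (¬v6 ∨ ¬v3 ∨ v7) — ¬v6 is true.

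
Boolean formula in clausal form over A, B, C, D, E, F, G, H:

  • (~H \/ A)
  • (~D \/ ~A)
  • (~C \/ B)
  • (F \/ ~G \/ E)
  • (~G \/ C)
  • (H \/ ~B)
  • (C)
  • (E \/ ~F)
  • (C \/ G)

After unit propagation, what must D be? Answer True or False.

False

Unit clause (C) sets C = True.
(B \/ ~C) with C = True leaves only B, so B = True.
From (H \/ ~B) and B = True: H = True.
(~H \/ A) with H = True leaves only A, so A = True.
In (~D \/ ~A), ~A is now false; ~D must hold, so D = False.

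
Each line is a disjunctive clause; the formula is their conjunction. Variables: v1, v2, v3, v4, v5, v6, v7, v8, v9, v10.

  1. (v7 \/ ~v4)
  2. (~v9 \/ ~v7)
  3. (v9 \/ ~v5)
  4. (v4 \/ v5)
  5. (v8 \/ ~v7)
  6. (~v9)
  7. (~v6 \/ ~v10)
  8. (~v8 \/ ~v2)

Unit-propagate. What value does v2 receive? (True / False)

Unit clause (~v9) sets v9 = False.
(~v5 \/ v9) with v9 = False leaves only ~v5, so v5 = False.
From (v4 \/ v5) and v5 = False: v4 = True.
In (v7 \/ ~v4), ~v4 is now false; v7 must hold, so v7 = True.
From (~v7 \/ v8) and v7 = True: v8 = True.
(~v2 \/ ~v8): since v8 = True, the clause reduces to (~v2). v2 = False.

False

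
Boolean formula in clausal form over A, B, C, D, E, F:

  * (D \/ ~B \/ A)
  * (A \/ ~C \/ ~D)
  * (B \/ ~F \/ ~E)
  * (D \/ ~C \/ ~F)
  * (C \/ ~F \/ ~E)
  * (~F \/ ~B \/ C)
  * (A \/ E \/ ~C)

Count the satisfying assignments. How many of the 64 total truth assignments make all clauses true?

30

Case analysis on C and F:
  C=1, F=1: remaining (A,B,D,E) ∈ {(1,0,1,0); (1,1,1,0); (1,1,1,1)} — 3.
  C=1, F=0: 9 of the 16 assignments to (A,B,D,E) work.
  C=0, F=1: remaining (A,B,D,E) ∈ {(0,0,0,0); (0,0,1,0); (1,0,0,0); (1,0,1,0)} — 4.
  C=0, F=0: E free; 7 ways for (A,B,D) × 2^1 = 14.
Total: 3 + 9 + 4 + 14 = 30.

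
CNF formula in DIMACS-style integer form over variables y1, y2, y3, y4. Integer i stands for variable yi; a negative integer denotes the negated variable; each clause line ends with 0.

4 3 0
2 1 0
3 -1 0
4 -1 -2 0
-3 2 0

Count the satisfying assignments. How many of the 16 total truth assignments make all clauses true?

4

The models are:
  y1=F y2=T y3=F y4=T
  y1=F y2=T y3=T y4=F
  y1=F y2=T y3=T y4=T
  y1=T y2=T y3=T y4=T
Count: 4.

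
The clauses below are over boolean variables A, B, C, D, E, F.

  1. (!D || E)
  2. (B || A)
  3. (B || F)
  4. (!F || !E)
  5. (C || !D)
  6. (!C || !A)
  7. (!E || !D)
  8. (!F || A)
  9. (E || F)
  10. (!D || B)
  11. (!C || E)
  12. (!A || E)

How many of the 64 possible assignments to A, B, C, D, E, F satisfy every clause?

3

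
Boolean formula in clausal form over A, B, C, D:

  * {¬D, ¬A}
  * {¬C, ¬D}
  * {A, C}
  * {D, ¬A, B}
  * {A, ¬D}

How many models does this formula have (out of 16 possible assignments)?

Satisfying assignments:
  A=F B=F C=T D=F
  A=F B=T C=T D=F
  A=T B=T C=F D=F
  A=T B=T C=T D=F
Count: 4.

4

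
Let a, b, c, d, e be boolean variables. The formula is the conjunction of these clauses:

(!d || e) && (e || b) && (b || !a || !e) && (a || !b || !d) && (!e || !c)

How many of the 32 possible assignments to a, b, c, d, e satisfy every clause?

9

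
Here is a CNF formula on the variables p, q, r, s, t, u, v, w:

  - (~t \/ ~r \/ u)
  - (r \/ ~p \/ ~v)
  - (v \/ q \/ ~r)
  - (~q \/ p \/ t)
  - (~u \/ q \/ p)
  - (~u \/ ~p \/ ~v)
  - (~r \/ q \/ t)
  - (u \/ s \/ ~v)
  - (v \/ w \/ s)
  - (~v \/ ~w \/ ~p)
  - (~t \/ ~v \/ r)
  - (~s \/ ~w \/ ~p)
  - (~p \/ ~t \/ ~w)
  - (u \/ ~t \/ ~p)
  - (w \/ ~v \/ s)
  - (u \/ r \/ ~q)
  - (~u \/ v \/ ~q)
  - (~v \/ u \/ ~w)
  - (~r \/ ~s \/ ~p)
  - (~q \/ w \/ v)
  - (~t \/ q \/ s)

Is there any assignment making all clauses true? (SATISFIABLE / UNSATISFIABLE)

Branch on p: take p = True.
Branch on q: take q = False.
The remaining clauses are satisfied by r = False, s = True, t = False, u = True, v = False, w = False.
Every clause has at least one true literal under this assignment.
So p=1, q=0, r=0, s=1, t=0, u=1, v=0, w=0 is a satisfying assignment.

SATISFIABLE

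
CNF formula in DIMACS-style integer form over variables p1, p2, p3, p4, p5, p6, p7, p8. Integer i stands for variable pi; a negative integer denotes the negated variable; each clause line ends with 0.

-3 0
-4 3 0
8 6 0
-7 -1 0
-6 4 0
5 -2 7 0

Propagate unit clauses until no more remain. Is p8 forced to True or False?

Unit clause (~p3) sets p3 = False.
(~p4 | p3): since p3 = False, the clause reduces to (~p4). p4 = False.
From (~p6 | p4) and p4 = False: p6 = False.
In (p6 | p8), p6 is now false; p8 must hold, so p8 = True.

True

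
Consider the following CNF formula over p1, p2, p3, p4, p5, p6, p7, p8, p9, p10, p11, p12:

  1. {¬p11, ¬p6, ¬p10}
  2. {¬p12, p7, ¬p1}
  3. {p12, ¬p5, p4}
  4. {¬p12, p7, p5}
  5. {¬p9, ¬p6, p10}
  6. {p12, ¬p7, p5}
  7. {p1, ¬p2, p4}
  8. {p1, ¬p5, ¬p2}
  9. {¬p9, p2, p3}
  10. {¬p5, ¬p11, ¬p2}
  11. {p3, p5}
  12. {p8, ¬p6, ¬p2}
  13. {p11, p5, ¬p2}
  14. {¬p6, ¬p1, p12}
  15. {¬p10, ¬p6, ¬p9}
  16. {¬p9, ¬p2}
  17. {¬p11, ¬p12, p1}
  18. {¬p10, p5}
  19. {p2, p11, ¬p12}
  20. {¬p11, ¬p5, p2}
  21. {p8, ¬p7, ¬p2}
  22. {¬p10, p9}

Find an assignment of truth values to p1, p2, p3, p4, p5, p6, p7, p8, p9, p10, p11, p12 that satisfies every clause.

p1=0, p2=0, p3=1, p4=0, p5=0, p6=0, p7=0, p8=1, p9=1, p10=0, p11=0, p12=0

Check each clause:
  1. {¬p6, ¬p10, ¬p11} — ¬p6 is true.
  2. {¬p12, ¬p1, p7} — ¬p12 is true.
  3. {p12, ¬p5, p4} — ¬p5 is true.
  4. {¬p12, p7, p5} — ¬p12 is true.
  5. {¬p9, p10, ¬p6} — ¬p6 is true.
  6. {p5, p12, ¬p7} — ¬p7 is true.
  7. {¬p2, p4, p1} — ¬p2 is true.
  8. {p1, ¬p5, ¬p2} — ¬p5 is true.
  9. {¬p9, p3, p2} — p3 is true.
  10. {¬p5, ¬p2, ¬p11} — ¬p5 is true.
  11. {p5, p3} — p3 is true.
  12. {¬p6, ¬p2, p8} — p8 is true.
  13. {p5, p11, ¬p2} — ¬p2 is true.
  14. {¬p6, p12, ¬p1} — ¬p6 is true.
  15. {¬p9, ¬p10, ¬p6} — ¬p6 is true.
  16. {¬p2, ¬p9} — ¬p2 is true.
  17. {¬p11, p1, ¬p12} — ¬p12 is true.
  18. {¬p10, p5} — ¬p10 is true.
  19. {p2, p11, ¬p12} — ¬p12 is true.
  20. {p2, ¬p11, ¬p5} — ¬p5 is true.
  21. {p8, ¬p7, ¬p2} — p8 is true.
  22. {¬p10, p9} — p9 is true.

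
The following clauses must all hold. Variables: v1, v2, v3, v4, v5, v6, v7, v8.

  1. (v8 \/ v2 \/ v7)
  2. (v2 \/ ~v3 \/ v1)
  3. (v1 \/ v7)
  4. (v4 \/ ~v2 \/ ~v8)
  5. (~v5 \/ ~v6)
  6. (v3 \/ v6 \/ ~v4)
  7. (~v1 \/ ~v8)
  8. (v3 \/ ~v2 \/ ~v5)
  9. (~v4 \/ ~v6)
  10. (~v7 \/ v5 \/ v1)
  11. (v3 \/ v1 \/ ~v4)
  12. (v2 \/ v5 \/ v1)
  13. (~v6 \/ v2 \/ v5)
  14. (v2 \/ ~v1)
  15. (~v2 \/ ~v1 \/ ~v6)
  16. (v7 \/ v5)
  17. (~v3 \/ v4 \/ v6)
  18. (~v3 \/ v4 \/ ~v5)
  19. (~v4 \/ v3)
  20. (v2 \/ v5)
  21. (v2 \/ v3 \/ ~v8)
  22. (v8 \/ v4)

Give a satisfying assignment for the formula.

Try v1 = True.
  then v8 is forced to False.
  then v2 is forced to True.
  then v6 is forced to False.
  then v4 is forced to True.
  then v3 is forced to True.
Try v5 = False.
  then v7 is forced to True.

v1=True  v2=True  v3=True  v4=True  v5=False  v6=False  v7=True  v8=False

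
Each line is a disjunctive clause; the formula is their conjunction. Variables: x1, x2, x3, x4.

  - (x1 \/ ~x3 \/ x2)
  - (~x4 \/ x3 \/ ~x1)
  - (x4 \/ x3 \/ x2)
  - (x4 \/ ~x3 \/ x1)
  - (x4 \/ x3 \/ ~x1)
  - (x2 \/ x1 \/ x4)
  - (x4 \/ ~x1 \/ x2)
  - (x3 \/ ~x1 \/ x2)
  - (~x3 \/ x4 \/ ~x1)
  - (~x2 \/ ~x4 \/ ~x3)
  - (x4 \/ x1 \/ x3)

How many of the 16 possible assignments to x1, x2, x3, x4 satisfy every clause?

3

The models are:
  x1=0 x2=0 x3=0 x4=1
  x1=0 x2=1 x3=0 x4=1
  x1=1 x2=0 x3=1 x4=1
Count: 3.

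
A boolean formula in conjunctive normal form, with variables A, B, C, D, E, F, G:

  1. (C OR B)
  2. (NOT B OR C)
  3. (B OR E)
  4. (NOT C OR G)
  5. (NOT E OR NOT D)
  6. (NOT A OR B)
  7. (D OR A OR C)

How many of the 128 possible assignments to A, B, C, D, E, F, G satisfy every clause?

14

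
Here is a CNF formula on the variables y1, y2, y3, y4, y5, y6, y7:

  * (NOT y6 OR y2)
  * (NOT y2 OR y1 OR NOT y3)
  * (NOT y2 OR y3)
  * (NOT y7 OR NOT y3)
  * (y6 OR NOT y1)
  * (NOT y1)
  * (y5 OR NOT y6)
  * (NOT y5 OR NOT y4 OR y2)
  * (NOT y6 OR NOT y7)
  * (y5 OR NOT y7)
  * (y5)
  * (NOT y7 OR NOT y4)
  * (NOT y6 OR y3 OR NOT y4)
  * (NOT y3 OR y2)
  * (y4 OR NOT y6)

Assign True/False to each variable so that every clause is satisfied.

Unit propagation: (NOT y1) forces y1 = False.
(y5) is a unit clause, so y5 = True.
Pure literal: y6 appears only negated; assign y6 = False.
Pure literal: y7 appears only negated; assign y7 = False.
Branch on y2: take y2 = False.
  then y4 is forced to False.
  then y3 is forced to False.
Every clause has at least one true literal under this assignment.

y1=F, y2=F, y3=F, y4=F, y5=T, y6=F, y7=F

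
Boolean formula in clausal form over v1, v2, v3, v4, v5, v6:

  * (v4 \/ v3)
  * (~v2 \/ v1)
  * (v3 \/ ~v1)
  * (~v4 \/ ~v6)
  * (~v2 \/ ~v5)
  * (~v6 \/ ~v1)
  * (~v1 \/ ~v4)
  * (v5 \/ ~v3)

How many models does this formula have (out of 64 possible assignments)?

6

Satisfying assignments:
  v1=F v2=F v3=F v4=T v5=F v6=F
  v1=F v2=F v3=F v4=T v5=T v6=F
  v1=F v2=F v3=T v4=F v5=T v6=F
  v1=F v2=F v3=T v4=F v5=T v6=T
  v1=F v2=F v3=T v4=T v5=T v6=F
  v1=T v2=F v3=T v4=F v5=T v6=F
Count: 6.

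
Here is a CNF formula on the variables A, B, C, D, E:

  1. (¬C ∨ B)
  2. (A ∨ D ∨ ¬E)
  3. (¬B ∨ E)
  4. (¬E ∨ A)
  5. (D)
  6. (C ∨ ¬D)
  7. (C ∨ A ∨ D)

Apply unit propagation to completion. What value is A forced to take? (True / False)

(D) stands alone — D = True.
(C ∨ ¬D) with D = True leaves only C, so C = True.
(B ∨ ¬C): since C = True, the clause reduces to (B). B = True.
In (E ∨ ¬B), ¬B is now false; E must hold, so E = True.
In (¬E ∨ A), ¬E is now false; A must hold, so A = True.

True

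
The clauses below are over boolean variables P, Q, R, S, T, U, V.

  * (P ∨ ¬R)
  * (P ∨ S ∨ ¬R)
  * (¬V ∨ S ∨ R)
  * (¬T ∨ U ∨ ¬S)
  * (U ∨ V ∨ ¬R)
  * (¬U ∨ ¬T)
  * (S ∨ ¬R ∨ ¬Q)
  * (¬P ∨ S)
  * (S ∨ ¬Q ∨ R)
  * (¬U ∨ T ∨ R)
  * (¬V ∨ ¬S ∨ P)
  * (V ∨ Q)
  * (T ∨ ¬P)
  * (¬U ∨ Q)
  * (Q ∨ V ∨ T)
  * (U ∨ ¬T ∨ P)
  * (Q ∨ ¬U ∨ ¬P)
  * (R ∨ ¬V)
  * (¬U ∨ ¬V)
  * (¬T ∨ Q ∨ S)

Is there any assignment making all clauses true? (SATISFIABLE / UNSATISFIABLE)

SATISFIABLE

Set P = False and propagate.
  then R is forced to False.
  then V is forced to False.
  then Q is forced to True.
  then S is forced to True.
Try T = False.
  then U is forced to False.
Every clause has at least one true literal under this assignment.
So P = F  Q = T  R = F  S = T  T = F  U = F  V = F is a satisfying assignment.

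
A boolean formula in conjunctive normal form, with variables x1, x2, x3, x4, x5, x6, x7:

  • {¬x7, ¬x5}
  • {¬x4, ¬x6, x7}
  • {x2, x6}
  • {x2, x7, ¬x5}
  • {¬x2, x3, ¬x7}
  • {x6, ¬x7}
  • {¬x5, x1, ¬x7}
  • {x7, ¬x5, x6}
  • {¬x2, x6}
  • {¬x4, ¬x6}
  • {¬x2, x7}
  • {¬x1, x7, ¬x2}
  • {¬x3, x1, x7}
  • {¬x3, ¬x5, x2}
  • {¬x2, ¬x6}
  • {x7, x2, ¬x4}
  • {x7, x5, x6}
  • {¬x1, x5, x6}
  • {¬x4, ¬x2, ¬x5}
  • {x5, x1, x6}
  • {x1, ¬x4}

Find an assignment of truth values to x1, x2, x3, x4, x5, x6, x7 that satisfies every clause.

x1 = 1, x2 = 0, x3 = 0, x4 = 0, x5 = 0, x6 = 1, x7 = 0

Check each clause:
  1. {¬x5, ¬x7} — ¬x7 is true.
  2. {¬x6, ¬x4, x7} — ¬x4 is true.
  3. {x2, x6} — x6 is true.
  4. {x2, x7, ¬x5} — ¬x5 is true.
  5. {¬x2, ¬x7, x3} — ¬x7 is true.
  6. {¬x7, x6} — ¬x7 is true.
  7. {¬x5, x1, ¬x7} — x1 is true.
  8. {¬x5, x6, x7} — ¬x5 is true.
  9. {x6, ¬x2} — x6 is true.
  10. {¬x6, ¬x4} — ¬x4 is true.
  11. {¬x2, x7} — ¬x2 is true.
  12. {x7, ¬x1, ¬x2} — ¬x2 is true.
  13. {¬x3, x1, x7} — x1 is true.
  14. {x2, ¬x3, ¬x5} — ¬x5 is true.
  15. {¬x6, ¬x2} — ¬x2 is true.
  16. {¬x4, x7, x2} — ¬x4 is true.
  17. {x7, x5, x6} — x6 is true.
  18. {x5, x6, ¬x1} — x6 is true.
  19. {¬x2, ¬x5, ¬x4} — ¬x5 is true.
  20. {x5, x6, x1} — x1 is true.
  21. {¬x4, x1} — x1 is true.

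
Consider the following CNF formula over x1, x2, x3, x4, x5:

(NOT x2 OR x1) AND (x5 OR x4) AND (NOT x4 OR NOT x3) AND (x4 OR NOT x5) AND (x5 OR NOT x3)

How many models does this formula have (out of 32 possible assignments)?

6

The models are:
  x1=0 x2=0 x3=0 x4=1 x5=0
  x1=0 x2=0 x3=0 x4=1 x5=1
  x1=1 x2=0 x3=0 x4=1 x5=0
  x1=1 x2=0 x3=0 x4=1 x5=1
  x1=1 x2=1 x3=0 x4=1 x5=0
  x1=1 x2=1 x3=0 x4=1 x5=1
That's 6 in total.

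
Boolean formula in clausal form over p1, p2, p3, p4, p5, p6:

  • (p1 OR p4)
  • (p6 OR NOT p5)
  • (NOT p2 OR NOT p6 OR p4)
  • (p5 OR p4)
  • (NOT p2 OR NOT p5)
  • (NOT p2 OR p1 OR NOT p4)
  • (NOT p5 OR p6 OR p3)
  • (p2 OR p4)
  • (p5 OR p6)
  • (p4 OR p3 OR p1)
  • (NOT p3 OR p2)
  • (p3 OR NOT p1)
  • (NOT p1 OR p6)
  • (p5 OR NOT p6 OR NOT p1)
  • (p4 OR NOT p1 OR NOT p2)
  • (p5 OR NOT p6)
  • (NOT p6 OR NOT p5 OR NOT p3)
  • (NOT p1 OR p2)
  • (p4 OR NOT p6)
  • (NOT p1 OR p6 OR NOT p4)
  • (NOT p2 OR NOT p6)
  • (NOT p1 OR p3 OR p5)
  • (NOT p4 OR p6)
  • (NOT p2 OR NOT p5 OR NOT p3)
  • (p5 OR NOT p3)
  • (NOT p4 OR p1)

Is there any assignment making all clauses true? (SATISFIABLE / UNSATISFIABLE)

UNSATISFIABLE

p6 = True:
  propagation gives p5=True, p2=False, p4=True, p3=False; an empty clause results — contradiction.
p6 = False:
  propagation gives p5=False; an empty clause results — contradiction.
Every branch closes, so no satisfying assignment exists.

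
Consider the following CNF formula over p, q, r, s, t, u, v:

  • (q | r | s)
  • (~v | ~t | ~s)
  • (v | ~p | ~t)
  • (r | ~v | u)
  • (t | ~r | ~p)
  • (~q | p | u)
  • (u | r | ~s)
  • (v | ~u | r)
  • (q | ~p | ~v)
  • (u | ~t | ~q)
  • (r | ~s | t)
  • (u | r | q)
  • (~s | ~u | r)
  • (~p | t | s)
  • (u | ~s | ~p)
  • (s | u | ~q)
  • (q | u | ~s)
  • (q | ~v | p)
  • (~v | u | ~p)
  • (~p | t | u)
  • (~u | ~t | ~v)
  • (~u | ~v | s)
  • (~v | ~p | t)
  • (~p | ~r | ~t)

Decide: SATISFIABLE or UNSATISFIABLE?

Branch on p: take p = False.
Branch on q: take q = True.
  then u is forced to True.
Try r = True.
For the remaining variables, s = True, t = False, v = True works.
Every clause has at least one true literal under this assignment.
So p = False  q = True  r = True  s = True  t = False  u = True  v = True is a satisfying assignment.

SATISFIABLE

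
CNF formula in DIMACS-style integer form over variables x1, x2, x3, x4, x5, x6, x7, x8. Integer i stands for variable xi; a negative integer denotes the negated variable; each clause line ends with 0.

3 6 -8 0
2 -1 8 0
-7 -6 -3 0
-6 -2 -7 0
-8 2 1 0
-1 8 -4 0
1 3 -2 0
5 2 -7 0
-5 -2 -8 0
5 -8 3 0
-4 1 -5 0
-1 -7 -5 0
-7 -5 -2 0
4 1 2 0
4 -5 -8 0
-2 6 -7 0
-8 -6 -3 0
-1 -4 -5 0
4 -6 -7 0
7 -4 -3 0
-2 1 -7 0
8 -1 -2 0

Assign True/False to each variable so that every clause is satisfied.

x1=F, x2=F, x3=F, x4=T, x5=F, x6=F, x7=F, x8=F

Check each clause:
  1. (x6 \/ ~x8 \/ x3) — ~x8 is true.
  2. (~x1 \/ x8 \/ x2) — ~x1 is true.
  3. (~x3 \/ ~x6 \/ ~x7) — ~x7 is true.
  4. (~x2 \/ ~x7 \/ ~x6) — ~x7 is true.
  5. (x1 \/ x2 \/ ~x8) — ~x8 is true.
  6. (~x4 \/ ~x1 \/ x8) — ~x1 is true.
  7. (x3 \/ ~x2 \/ x1) — ~x2 is true.
  8. (~x7 \/ x5 \/ x2) — ~x7 is true.
  9. (~x5 \/ ~x2 \/ ~x8) — ~x8 is true.
  10. (~x8 \/ x3 \/ x5) — ~x8 is true.
  11. (x1 \/ ~x5 \/ ~x4) — ~x5 is true.
  12. (~x7 \/ ~x1 \/ ~x5) — ~x7 is true.
  13. (~x7 \/ ~x2 \/ ~x5) — ~x7 is true.
  14. (x2 \/ x4 \/ x1) — x4 is true.
  15. (~x8 \/ ~x5 \/ x4) — ~x8 is true.
  16. (x6 \/ ~x7 \/ ~x2) — ~x7 is true.
  17. (~x8 \/ ~x3 \/ ~x6) — ~x8 is true.
  18. (~x1 \/ ~x5 \/ ~x4) — ~x5 is true.
  19. (x4 \/ ~x6 \/ ~x7) — ~x7 is true.
  20. (~x4 \/ ~x3 \/ x7) — ~x3 is true.
  21. (x1 \/ ~x2 \/ ~x7) — ~x7 is true.
  22. (~x1 \/ x8 \/ ~x2) — ~x2 is true.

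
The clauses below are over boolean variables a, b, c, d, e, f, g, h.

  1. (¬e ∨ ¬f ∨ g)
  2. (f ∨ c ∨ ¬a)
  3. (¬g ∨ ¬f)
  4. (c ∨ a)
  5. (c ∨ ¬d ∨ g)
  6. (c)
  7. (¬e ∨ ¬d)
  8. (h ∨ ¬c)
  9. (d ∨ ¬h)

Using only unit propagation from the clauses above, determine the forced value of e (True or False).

Unit clause (c) sets c = True.
In (¬c ∨ h), ¬c is now false; h must hold, so h = True.
In (d ∨ ¬h), ¬h is now false; d must hold, so d = True.
(¬e ∨ ¬d): since d = True, the clause reduces to (¬e). e = False.

False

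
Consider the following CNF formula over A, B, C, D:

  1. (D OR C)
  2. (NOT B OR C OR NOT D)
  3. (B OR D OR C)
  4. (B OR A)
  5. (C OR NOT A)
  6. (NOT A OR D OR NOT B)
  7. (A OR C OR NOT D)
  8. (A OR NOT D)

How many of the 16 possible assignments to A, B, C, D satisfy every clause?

4

The models are:
  A=0 B=1 C=1 D=0
  A=1 B=0 C=1 D=0
  A=1 B=0 C=1 D=1
  A=1 B=1 C=1 D=1
That's 4 in total.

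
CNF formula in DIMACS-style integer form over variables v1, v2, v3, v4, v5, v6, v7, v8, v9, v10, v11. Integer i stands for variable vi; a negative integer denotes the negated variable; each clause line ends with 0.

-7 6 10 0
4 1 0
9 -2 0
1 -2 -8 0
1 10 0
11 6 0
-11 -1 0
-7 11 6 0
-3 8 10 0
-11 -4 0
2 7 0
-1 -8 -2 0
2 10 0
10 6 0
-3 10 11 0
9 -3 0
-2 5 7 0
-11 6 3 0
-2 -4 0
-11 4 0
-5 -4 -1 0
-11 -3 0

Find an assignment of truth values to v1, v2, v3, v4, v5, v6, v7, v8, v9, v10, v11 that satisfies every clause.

v1 = True  v2 = False  v3 = True  v4 = False  v5 = True  v6 = True  v7 = True  v8 = True  v9 = True  v10 = True  v11 = False

Pure literal: v6 appears only positively; assign v6 = True.
v9 occurs only positively in the remaining clauses — set v9 = True.
Branch on v1: take v1 = True.
  then v11 is forced to False.
The remaining clauses are satisfied by v2 = False, v3 = True, v4 = False, v5 = True, v7 = True, v8 = True, v10 = True.
Check each clause:
  1. {v6, v10, ¬v7} — v10 is true.
  2. {v4, v1} — v1 is true.
  3. {v9, ¬v2} — v9 is true.
  4. {¬v8, v1, ¬v2} — v1 is true.
  5. {v10, v1} — v1 is true.
  6. {v6, v11} — v6 is true.
  7. {¬v11, ¬v1} — ¬v11 is true.
  8. {¬v7, v6, v11} — v6 is true.
  9. {¬v3, v10, v8} — v8 is true.
  10. {¬v11, ¬v4} — ¬v4 is true.
  11. {v7, v2} — v7 is true.
  12. {¬v1, ¬v2, ¬v8} — ¬v2 is true.
  13. {v10, v2} — v10 is true.
  14. {v10, v6} — v10 is true.
  15. {¬v3, v10, v11} — v10 is true.
  16. {¬v3, v9} — v9 is true.
  17. {v7, ¬v2, v5} — v5 is true.
  18. {¬v11, v3, v6} — v3 is true.
  19. {¬v2, ¬v4} — ¬v4 is true.
  20. {v4, ¬v11} — ¬v11 is true.
  21. {¬v4, ¬v1, ¬v5} — ¬v4 is true.
  22. {¬v3, ¬v11} — ¬v11 is true.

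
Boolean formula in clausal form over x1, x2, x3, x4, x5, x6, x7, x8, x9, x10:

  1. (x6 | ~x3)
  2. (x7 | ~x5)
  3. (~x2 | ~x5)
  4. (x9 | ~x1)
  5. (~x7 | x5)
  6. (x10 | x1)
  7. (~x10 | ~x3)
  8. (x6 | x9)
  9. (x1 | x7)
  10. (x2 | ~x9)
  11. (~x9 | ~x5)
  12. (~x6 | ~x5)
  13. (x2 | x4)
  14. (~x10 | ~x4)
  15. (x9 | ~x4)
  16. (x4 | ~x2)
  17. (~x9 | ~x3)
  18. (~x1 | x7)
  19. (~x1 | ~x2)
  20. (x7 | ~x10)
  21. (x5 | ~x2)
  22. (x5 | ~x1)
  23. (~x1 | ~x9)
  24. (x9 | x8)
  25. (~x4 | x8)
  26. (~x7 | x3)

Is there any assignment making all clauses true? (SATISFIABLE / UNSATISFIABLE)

UNSATISFIABLE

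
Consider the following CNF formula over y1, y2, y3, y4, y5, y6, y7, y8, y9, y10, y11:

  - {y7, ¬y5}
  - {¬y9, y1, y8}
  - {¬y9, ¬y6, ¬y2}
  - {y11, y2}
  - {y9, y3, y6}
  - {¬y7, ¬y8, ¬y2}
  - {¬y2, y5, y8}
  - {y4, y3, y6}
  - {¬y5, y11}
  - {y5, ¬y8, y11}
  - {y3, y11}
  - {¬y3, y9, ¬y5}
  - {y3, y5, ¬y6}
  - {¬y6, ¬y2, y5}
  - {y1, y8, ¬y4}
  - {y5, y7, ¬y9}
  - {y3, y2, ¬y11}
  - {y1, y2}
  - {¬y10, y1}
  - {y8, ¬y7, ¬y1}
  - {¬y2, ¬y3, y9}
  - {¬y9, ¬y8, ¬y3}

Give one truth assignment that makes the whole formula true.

Set y1 = True and propagate.
Try y2 = False.
  then y11 is forced to True.
  then y3 is forced to True.
For the remaining variables, y4 = True, y5 = False, y6 = True, y7 = False, y8 = False, y9 = False, y10 = True works.
Check each clause:
  1. {¬y5, y7} — ¬y5 is true.
  2. {¬y9, y8, y1} — y1 is true.
  3. {¬y9, ¬y6, ¬y2} — ¬y2 is true.
  4. {y11, y2} — y11 is true.
  5. {y6, y9, y3} — y3 is true.
  6. {¬y8, ¬y7, ¬y2} — ¬y8 is true.
  7. {y8, ¬y2, y5} — ¬y2 is true.
  8. {y4, y3, y6} — y3 is true.
  9. {¬y5, y11} — y11 is true.
  10. {y11, ¬y8, y5} — ¬y8 is true.
  11. {y11, y3} — y11 is true.
  12. {y9, ¬y5, ¬y3} — ¬y5 is true.
  13. {y5, y3, ¬y6} — y3 is true.
  14. {y5, ¬y2, ¬y6} — ¬y2 is true.
  15. {y8, y1, ¬y4} — y1 is true.
  16. {y5, ¬y9, y7} — ¬y9 is true.
  17. {y3, y2, ¬y11} — y3 is true.
  18. {y1, y2} — y1 is true.
  19. {y1, ¬y10} — y1 is true.
  20. {y8, ¬y7, ¬y1} — ¬y7 is true.
  21. {y9, ¬y3, ¬y2} — ¬y2 is true.
  22. {¬y3, ¬y9, ¬y8} — ¬y8 is true.

y1=1, y2=0, y3=1, y4=1, y5=0, y6=1, y7=0, y8=0, y9=0, y10=1, y11=1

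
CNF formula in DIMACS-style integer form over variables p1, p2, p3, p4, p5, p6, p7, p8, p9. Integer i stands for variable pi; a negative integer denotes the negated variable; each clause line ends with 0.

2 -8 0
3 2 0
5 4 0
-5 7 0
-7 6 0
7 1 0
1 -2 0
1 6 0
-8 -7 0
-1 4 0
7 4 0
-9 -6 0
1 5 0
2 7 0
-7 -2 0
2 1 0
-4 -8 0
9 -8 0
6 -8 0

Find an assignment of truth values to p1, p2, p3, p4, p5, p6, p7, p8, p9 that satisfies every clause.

p1=1, p2=0, p3=1, p4=1, p5=1, p6=1, p7=1, p8=0, p9=0

Check each clause:
  1. (~p8 | p2) — ~p8 is true.
  2. (p2 | p3) — p3 is true.
  3. (p5 | p4) — p4 is true.
  4. (~p5 | p7) — p7 is true.
  5. (~p7 | p6) — p6 is true.
  6. (p7 | p1) — p1 is true.
  7. (~p2 | p1) — p1 is true.
  8. (p6 | p1) — p1 is true.
  9. (~p8 | ~p7) — ~p8 is true.
  10. (p4 | ~p1) — p4 is true.
  11. (p7 | p4) — p4 is true.
  12. (~p6 | ~p9) — ~p9 is true.
  13. (p5 | p1) — p1 is true.
  14. (p2 | p7) — p7 is true.
  15. (~p2 | ~p7) — ~p2 is true.
  16. (p2 | p1) — p1 is true.
  17. (~p8 | ~p4) — ~p8 is true.
  18. (~p8 | p9) — ~p8 is true.
  19. (p6 | ~p8) — ~p8 is true.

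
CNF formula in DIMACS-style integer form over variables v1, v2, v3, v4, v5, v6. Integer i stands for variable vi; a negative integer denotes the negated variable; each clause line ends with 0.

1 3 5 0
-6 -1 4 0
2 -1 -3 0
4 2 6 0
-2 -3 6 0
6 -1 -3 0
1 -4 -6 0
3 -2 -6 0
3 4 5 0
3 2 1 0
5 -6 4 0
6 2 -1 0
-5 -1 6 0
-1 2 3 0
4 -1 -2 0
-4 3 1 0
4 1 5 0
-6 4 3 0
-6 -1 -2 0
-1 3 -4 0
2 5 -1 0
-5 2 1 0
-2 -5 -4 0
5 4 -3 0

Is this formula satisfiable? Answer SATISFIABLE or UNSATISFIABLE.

SATISFIABLE

Set v1 = False and propagate.
Try v2 = False.
  then v3 is forced to True.
  then v5 is forced to False.
  then v4 is forced to True.
  then v6 is forced to False.
Every clause has at least one true literal under this assignment.
So v1=False  v2=False  v3=True  v4=True  v5=False  v6=False is a satisfying assignment.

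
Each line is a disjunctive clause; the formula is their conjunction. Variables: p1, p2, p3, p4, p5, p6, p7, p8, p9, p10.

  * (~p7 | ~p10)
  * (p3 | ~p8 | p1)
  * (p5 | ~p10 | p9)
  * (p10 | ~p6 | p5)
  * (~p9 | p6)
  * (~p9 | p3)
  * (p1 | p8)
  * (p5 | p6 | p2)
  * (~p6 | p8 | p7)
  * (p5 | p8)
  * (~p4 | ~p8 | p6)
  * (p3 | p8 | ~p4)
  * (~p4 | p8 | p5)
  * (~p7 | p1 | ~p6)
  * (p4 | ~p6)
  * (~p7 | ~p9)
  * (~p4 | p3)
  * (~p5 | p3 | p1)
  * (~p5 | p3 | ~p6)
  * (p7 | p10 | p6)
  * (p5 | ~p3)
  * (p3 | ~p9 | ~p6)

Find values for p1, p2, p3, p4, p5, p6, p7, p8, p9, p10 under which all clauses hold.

p1=F  p2=T  p3=T  p4=F  p5=T  p6=F  p7=F  p8=T  p9=F  p10=T

Pure literal: p2 appears only positively; assign p2 = True.
Branch on p1: take p1 = False.
  then p8 is forced to True.
  then p3 is forced to True.
  then p5 is forced to True.
The remaining clauses are satisfied by p4 = False, p6 = False, p7 = False, p9 = False, p10 = True.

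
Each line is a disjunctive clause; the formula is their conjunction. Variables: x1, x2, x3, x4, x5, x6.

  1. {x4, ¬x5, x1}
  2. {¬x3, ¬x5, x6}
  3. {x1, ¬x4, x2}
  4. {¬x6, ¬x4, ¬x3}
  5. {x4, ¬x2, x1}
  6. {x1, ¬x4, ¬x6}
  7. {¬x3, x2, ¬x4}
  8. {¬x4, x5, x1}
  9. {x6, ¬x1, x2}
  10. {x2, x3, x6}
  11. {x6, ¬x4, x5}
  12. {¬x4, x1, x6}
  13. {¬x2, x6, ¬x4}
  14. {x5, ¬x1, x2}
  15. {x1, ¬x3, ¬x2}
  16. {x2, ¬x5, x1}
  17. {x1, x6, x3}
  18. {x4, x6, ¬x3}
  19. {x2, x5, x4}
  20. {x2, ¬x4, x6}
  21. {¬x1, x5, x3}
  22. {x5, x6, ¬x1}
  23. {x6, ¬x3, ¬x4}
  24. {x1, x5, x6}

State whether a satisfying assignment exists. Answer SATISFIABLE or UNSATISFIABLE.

Try x1 = True.
The remaining clauses are satisfied by x2 = True, x3 = True, x4 = False, x5 = True, x6 = True.
So x1=True, x2=True, x3=True, x4=False, x5=True, x6=True is a satisfying assignment.

SATISFIABLE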